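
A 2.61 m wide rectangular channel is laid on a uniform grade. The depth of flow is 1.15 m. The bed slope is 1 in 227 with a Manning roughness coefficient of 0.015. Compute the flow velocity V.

V = 3.19 m/s

Flow area A = b·y = 2.61 × 1.15 = 3.001 m². Wetted perimeter P = b + 2y = 2.61 + 2×1.15 = 4.91 m.
Hydraulic radius R = A/P = 3.001/4.91 = 0.6113 m.
From Manning's equation, V = (1/n) R^(2/3) S^(1/2) = (1/0.015) × 0.6113^(2/3) × 0.004405^(1/2) = 3.19 m/s.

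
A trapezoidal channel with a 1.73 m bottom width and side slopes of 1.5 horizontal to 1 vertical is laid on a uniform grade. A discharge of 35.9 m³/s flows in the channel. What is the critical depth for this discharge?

At critical depth, Q² T / (g A³) = 1, i.e. A³/T = Q²/g = 35.9²/9.81 = 131.4.
At y = 1.69 m: A³/T = 55.07 — short.
At y = 2.09 m: A³/T = 131.4 — matches.

y_c = 2.09 m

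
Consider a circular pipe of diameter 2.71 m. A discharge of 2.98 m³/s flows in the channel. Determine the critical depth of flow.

y_c = 0.75 m

At critical depth, Q² T / (g A³) = 1, i.e. A³/T = Q²/g = 2.98²/9.81 = 0.9052.
Trying y = 0.627 m: A³/T = 0.4517 — low.
Trying y = 0.75 m: A³/T = 0.9075 — close enough.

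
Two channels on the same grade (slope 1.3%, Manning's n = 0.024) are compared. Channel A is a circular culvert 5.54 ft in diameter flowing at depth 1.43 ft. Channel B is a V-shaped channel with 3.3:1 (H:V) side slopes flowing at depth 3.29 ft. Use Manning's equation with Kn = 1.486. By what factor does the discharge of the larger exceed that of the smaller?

11.1

Channel A: For a circular section of diameter D = 5.54 ft at depth y = 1.43 ft, the central angle is θ = 2 arccos(1 − 2y/D) = 2.132 rad. Then A = (D²/8)(θ − sin θ) = 4.93 ft² and P = Dθ/2 = 5.905 ft. Hydraulic radius R = A/P = 4.93/5.905 = 0.8348 ft. Q_A = (1.486/0.024)·4.93·0.8348^(2/3)·√0.013 = 30.86 ft³/s.
Channel B: For a triangular section with side slope z = 3.3: A = zy² = 3.3×3.29² = 35.72 ft²; P = 2y√(1+z²) = 2×3.29×3.448 = 22.69 ft. Hydraulic radius R = A/P = 35.72/22.69 = 1.574 ft. Q_B = (1.486/0.024)·35.72·1.574^(2/3)·√0.013 = 341.3 ft³/s.
The larger discharge is 341.3 ft³/s and the smaller is 30.86 ft³/s; the ratio is 11.1.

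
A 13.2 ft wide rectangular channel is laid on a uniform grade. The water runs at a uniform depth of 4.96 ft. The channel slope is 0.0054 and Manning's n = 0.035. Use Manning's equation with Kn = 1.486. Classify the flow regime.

subcritical

Flow area A = b·y = 13.2 × 4.96 = 65.47 ft². Wetted perimeter P = b + 2y = 13.2 + 2×4.96 = 23.12 ft.
Hydraulic radius R = A/P = 65.47/23.12 = 2.832 ft.
V = (1.486/n) R^(2/3) √S = (1.486/0.035) × 2.832^(2/3) × √0.0054 = 6.245 ft/s. Hydraulic depth D_h = A/T = 65.47/13.2 = 4.96 ft.
Froude number Fr = V/√(g·D_h) = 6.245/√(32.2×4.96) = 0.494, which is less than 1, so the flow is subcritical.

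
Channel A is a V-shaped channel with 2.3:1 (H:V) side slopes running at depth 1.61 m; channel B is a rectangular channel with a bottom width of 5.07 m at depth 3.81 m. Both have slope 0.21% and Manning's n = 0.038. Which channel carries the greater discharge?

channel B

Channel A: For a triangular section with side slope z = 2.3: A = zy² = 2.3×1.61² = 5.962 m²; P = 2y√(1+z²) = 2×1.61×2.508 = 8.076 m. Hydraulic radius R = A/P = 5.962/8.076 = 0.7382 m. Q_A = (1/0.038)·5.962·0.7382^(2/3)·√0.0021 = 5.873 m³/s.
Channel B: Flow area A = b·y = 5.07 × 3.81 = 19.32 m². Wetted perimeter P = b + 2y = 5.07 + 2×3.81 = 12.69 m. Hydraulic radius R = A/P = 19.32/12.69 = 1.522 m. Q_B = (1/0.038)·19.32·1.522^(2/3)·√0.0021 = 30.83 m³/s.
Q_A = 5.873 m³/s vs Q_B = 30.83 m³/s, so channel B carries more.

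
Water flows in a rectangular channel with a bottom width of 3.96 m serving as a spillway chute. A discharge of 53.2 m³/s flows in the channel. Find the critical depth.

y_c = 2.64 m

For a rectangular channel, critical depth y_c = (q²/g)^(1/3) where q = Q/b = 53.2/3.96 = 13.43 m²/s.
So y_c = (13.43²/9.81)^(1/3) = 2.64 m.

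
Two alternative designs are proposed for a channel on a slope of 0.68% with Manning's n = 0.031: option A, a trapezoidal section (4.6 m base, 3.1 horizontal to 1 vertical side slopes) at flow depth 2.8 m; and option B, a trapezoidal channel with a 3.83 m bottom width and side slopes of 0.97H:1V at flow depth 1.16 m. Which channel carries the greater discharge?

Channel A: With bottom width b = 4.6 m and side slope z = 3.1: A = (b + zy)y = (4.6 + 3.1×2.8)×2.8 = 37.18 m²; P = b + 2y√(1+z²) = 4.6 + 2×2.8×3.257 = 22.84 m. Hydraulic radius R = A/P = 37.18/22.84 = 1.628 m. Q_A = (1/0.031)·37.18·1.628^(2/3)·√0.0068 = 136.9 m³/s.
Channel B: With bottom width b = 3.83 m and side slope z = 0.97: A = (b + zy)y = (3.83 + 0.97×1.16)×1.16 = 5.748 m²; P = b + 2y√(1+z²) = 3.83 + 2×1.16×1.393 = 7.062 m. Hydraulic radius R = A/P = 5.748/7.062 = 0.8139 m. Q_B = (1/0.031)·5.748·0.8139^(2/3)·√0.0068 = 13.33 m³/s.
Q_A = 136.9 m³/s vs Q_B = 13.33 m³/s, so channel A carries more.

channel A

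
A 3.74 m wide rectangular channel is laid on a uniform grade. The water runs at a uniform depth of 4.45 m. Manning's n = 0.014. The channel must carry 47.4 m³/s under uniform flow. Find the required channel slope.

S = 0.0011

Flow area A = b·y = 3.74 × 4.45 = 16.64 m². Wetted perimeter P = b + 2y = 3.74 + 2×4.45 = 12.64 m.
Hydraulic radius R = A/P = 16.64/12.64 = 1.317 m.
From Manning's equation, S = [nQ / (1 A R^(2/3))]² = [0.014 × 47.4 / (1 × 16.64 × 1.317^(2/3))]² = 0.0011.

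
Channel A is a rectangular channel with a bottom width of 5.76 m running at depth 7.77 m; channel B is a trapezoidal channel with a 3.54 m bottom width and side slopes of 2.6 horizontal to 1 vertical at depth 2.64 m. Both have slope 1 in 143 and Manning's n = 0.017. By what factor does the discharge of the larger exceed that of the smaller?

Channel A: Flow area A = b·y = 5.76 × 7.77 = 44.76 m². Wetted perimeter P = b + 2y = 5.76 + 2×7.77 = 21.3 m. Hydraulic radius R = A/P = 44.76/21.3 = 2.101 m. Q_A = (1/0.017)·44.76·2.101^(2/3)·√0.006993 = 361.2 m³/s.
Channel B: With bottom width b = 3.54 m and side slope z = 2.6: A = (b + zy)y = (3.54 + 2.6×2.64)×2.64 = 27.47 m²; P = b + 2y√(1+z²) = 3.54 + 2×2.64×2.786 = 18.25 m. Hydraulic radius R = A/P = 27.47/18.25 = 1.505 m. Q_B = (1/0.017)·27.47·1.505^(2/3)·√0.006993 = 177.4 m³/s.
The larger discharge is 361.2 m³/s and the smaller is 177.4 m³/s; the ratio is 2.04.

2.04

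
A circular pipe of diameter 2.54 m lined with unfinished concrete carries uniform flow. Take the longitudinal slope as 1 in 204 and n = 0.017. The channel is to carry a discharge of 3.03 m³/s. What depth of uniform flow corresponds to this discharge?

Manning's equation rearranged: A R^(2/3) = nQ / (1·√S) = 0.017 × 3.03 / (√0.004902) = 0.7357.
Trying y = 0.839 m: A R^(2/3) = 0.882 — too large.
Trying y = 0.527 m: A R^(2/3) = 0.3531 — too small.
Trying y = 0.763 m: A R^(2/3) = 0.7349 — close enough.

y_n = 0.763 m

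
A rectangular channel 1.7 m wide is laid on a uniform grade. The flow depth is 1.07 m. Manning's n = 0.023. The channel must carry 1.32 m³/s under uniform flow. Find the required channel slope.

S = 0.000754

Flow area A = b·y = 1.7 × 1.07 = 1.819 m². Wetted perimeter P = b + 2y = 1.7 + 2×1.07 = 3.84 m.
Hydraulic radius R = A/P = 1.819/3.84 = 0.4737 m.
From Manning's equation, S = [nQ / (1 A R^(2/3))]² = [0.023 × 1.32 / (1 × 1.819 × 0.4737^(2/3))]² = 0.000754.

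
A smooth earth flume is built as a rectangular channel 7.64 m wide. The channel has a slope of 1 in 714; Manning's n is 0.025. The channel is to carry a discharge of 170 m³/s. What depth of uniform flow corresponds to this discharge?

Manning's equation rearranged: A R^(2/3) = nQ / (1·√S) = 0.025 × 170 / (√0.001401) = 113.6.
Trying y = 6.22 m: A R^(2/3) = 84.39 — too small.
Trying y = 7.91 m: A R^(2/3) = 113.6 — close enough.

y_n = 7.91 m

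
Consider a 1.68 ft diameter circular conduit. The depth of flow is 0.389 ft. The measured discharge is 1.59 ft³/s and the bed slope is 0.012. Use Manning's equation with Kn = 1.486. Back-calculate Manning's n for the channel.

n = 0.015

For a circular section of diameter D = 1.68 ft at depth y = 0.389 ft, the central angle is θ = 2 arccos(1 − 2y/D) = 2.008 rad. Then A = (D²/8)(θ − sin θ) = 0.3888 ft² and P = Dθ/2 = 1.687 ft.
Hydraulic radius R = A/P = 0.3888/1.687 = 0.2305 ft.
Rearranging Manning's equation: n = (1.486/Q) A R^(2/3) S^(1/2) = (1.486/1.59) × 0.3888 × 0.2305^(2/3) × √0.012 = 0.015.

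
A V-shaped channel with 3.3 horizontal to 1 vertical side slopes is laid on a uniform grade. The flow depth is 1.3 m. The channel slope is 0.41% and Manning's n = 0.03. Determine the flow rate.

For a triangular section with side slope z = 3.3: A = zy² = 3.3×1.3² = 5.577 m²; P = 2y√(1+z²) = 2×1.3×3.448 = 8.965 m.
Hydraulic radius R = A/P = 5.577/8.965 = 0.6221 m.
Manning's equation: Q = (1/n) A R^(2/3) S^(1/2) = (1/0.03) × 5.577 × 0.6221^(2/3) × 0.0041^(1/2) = 8.67 m³/s.

Q = 8.67 m³/s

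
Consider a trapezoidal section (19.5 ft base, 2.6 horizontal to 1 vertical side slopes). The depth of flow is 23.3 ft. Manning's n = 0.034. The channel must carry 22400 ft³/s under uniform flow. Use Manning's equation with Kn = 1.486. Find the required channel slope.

With bottom width b = 19.5 ft and side slope z = 2.6: A = (b + zy)y = (19.5 + 2.6×23.3)×23.3 = 1866 ft²; P = b + 2y√(1+z²) = 19.5 + 2×23.3×2.786 = 149.3 ft.
Hydraulic radius R = A/P = 1866/149.3 = 12.5 ft.
From Manning's equation, S = [nQ / (1.486 A R^(2/3))]² = [0.034 × 22400 / (1.486 × 1866 × 12.5^(2/3))]² = 0.0026.

S = 0.0026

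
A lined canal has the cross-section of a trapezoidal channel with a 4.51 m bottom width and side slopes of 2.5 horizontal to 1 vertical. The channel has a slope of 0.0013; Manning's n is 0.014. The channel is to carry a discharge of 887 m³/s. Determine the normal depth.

y_n = 6.83 m

Manning's equation rearranged: A R^(2/3) = nQ / (1·√S) = 0.014 × 887 / (√0.0013) = 344.4.
At y = 8.47 m: A R^(2/3) = 578.9 — too large.
At y = 6.02 m: A R^(2/3) = 255.1 — too small.
At y = 6.83 m: A R^(2/3) = 344.4 — close enough.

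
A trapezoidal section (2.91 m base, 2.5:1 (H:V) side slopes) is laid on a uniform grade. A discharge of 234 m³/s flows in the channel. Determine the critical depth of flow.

y_c = 3.93 m

At critical depth, Q² T / (g A³) = 1, i.e. A³/T = Q²/g = 234²/9.81 = 5582.
Trying y = 3.43 m: A³/T = 3048 — low.
Trying y = 4.64 m: A³/T = 11690 — high.
Trying y = 3.93 m: A³/T = 5557 — ≈ 5582.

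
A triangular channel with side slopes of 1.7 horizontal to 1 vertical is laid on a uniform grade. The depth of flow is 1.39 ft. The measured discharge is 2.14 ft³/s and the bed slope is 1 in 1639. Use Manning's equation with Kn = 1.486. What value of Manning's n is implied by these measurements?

n = 0.04

For a triangular section with side slope z = 1.7: A = zy² = 1.7×1.39² = 3.285 ft²; P = 2y√(1+z²) = 2×1.39×1.972 = 5.483 ft.
Hydraulic radius R = A/P = 3.285/5.483 = 0.599 ft.
Rearranging Manning's equation: n = (1.486/Q) A R^(2/3) S^(1/2) = (1.486/2.14) × 3.285 × 0.599^(2/3) × √0.0006101 = 0.04.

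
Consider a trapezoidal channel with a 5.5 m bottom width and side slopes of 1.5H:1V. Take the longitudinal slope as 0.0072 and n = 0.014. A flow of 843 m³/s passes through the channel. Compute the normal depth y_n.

Manning's equation rearranged: A R^(2/3) = nQ / (1·√S) = 0.014 × 843 / (√0.0072) = 139.1.
At y = 3.69 m: A R^(2/3) = 68.15 — low.
At y = 6.33 m: A R^(2/3) = 212.6 — high.
At y = 5.2 m: A R^(2/3) = 139.1 — matches.

y_n = 5.2 m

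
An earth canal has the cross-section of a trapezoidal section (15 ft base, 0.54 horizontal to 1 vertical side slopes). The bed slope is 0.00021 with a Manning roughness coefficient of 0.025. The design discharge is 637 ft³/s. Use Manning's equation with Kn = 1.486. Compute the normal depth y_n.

Manning's equation rearranged: A R^(2/3) = nQ / (1.486·√S) = 0.025 × 637 / (1.486 × √0.00021) = 739.5.
Try y = 13.9 ft: A R^(2/3) = 1113 — high.
Try y = 9.29 ft: A R^(2/3) = 554.5 — low.
Try y = 11 ft: A R^(2/3) = 740 — close enough.

y_n = 11 ft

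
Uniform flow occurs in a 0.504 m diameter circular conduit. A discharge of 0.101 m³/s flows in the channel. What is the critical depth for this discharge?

At critical depth, Q² T / (g A³) = 1, i.e. A³/T = Q²/g = 0.101²/9.81 = 0.00104.
Trying y = 0.156 m: A³/T = 0.0003117 — low.
Trying y = 0.255 m: A³/T = 0.00206 — high.
Trying y = 0.213 m: A³/T = 0.001035 — matches.

y_c = 0.213 m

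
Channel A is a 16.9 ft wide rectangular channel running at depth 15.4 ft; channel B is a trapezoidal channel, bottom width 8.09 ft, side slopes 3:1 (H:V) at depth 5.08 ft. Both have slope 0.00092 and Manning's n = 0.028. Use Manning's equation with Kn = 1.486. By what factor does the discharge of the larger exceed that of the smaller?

Channel A: Flow area A = b·y = 16.9 × 15.4 = 260.3 ft². Wetted perimeter P = b + 2y = 16.9 + 2×15.4 = 47.7 ft. Hydraulic radius R = A/P = 260.3/47.7 = 5.456 ft. Q_A = (1.486/0.028)·260.3·5.456^(2/3)·√0.00092 = 1298 ft³/s.
Channel B: With bottom width b = 8.09 ft and side slope z = 3: A = (b + zy)y = (8.09 + 3×5.08)×5.08 = 118.5 ft²; P = b + 2y√(1+z²) = 8.09 + 2×5.08×3.162 = 40.22 ft. Hydraulic radius R = A/P = 118.5/40.22 = 2.947 ft. Q_B = (1.486/0.028)·118.5·2.947^(2/3)·√0.00092 = 392.1 ft³/s.
The larger discharge is 1298 ft³/s and the smaller is 392.1 ft³/s; the ratio is 3.31.

3.31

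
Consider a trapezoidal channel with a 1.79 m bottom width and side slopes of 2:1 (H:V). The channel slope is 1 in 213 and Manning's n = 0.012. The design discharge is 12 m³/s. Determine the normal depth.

Manning's equation rearranged: A R^(2/3) = nQ / (1·√S) = 0.012 × 12 / (√0.004695) = 2.102.
Trying y = 0.691 m: A R^(2/3) = 1.285 — too small.
Trying y = 0.883 m: A R^(2/3) = 2.1 — close enough.

y_n = 0.883 m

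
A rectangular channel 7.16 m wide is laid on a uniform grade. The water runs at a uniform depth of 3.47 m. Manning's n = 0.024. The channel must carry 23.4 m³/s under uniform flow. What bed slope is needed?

S = 0.00024

Flow area A = b·y = 7.16 × 3.47 = 24.85 m². Wetted perimeter P = b + 2y = 7.16 + 2×3.47 = 14.1 m.
Hydraulic radius R = A/P = 24.85/14.1 = 1.762 m.
From Manning's equation, S = [nQ / (1 A R^(2/3))]² = [0.024 × 23.4 / (1 × 24.85 × 1.762^(2/3))]² = 0.00024.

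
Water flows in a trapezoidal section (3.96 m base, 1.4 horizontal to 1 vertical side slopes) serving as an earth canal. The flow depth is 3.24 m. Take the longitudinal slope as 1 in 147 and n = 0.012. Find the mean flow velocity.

V = 10.3 m/s

With bottom width b = 3.96 m and side slope z = 1.4: A = (b + zy)y = (3.96 + 1.4×3.24)×3.24 = 27.53 m²; P = b + 2y√(1+z²) = 3.96 + 2×3.24×1.72 = 15.11 m.
Hydraulic radius R = A/P = 27.53/15.11 = 1.822 m.
From Manning's equation, V = (1/n) R^(2/3) S^(1/2) = (1/0.012) × 1.822^(2/3) × 0.006803^(1/2) = 10.3 m/s.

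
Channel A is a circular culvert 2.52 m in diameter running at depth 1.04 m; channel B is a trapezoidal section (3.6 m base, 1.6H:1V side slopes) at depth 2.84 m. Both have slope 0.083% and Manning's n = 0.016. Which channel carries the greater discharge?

Channel A: For a circular section of diameter D = 2.52 m at depth y = 1.04 m, the central angle is θ = 2 arccos(1 − 2y/D) = 2.791 rad. Then A = (D²/8)(θ − sin θ) = 1.942 m² and P = Dθ/2 = 3.516 m. Hydraulic radius R = A/P = 1.942/3.516 = 0.5524 m. Q_A = (1/0.016)·1.942·0.5524^(2/3)·√0.00083 = 2.354 m³/s.
Channel B: With bottom width b = 3.6 m and side slope z = 1.6: A = (b + zy)y = (3.6 + 1.6×2.84)×2.84 = 23.13 m²; P = b + 2y√(1+z²) = 3.6 + 2×2.84×1.887 = 14.32 m. Hydraulic radius R = A/P = 23.13/14.32 = 1.615 m. Q_B = (1/0.016)·23.13·1.615^(2/3)·√0.00083 = 57.34 m³/s.
Q_A = 2.354 m³/s vs Q_B = 57.34 m³/s, so channel B carries more.

channel B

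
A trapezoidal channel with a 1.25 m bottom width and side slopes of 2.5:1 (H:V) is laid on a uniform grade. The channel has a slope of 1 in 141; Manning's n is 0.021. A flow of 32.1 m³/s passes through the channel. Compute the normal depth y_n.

y_n = 1.64 m

Manning's equation rearranged: A R^(2/3) = nQ / (1·√S) = 0.021 × 32.1 / (√0.007092) = 8.004.
Trying y = 1.98 m: A R^(2/3) = 12.52 — high.
Trying y = 1.64 m: A R^(2/3) = 7.998 — matches.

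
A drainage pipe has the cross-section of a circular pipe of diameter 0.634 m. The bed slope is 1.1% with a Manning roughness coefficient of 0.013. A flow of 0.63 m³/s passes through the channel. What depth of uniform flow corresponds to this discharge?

y_n = 0.447 m

Manning's equation rearranged: A R^(2/3) = nQ / (1·√S) = 0.013 × 0.63 / (√0.011) = 0.07809.
At y = 0.314 m: A R^(2/3) = 0.04549 — short.
At y = 0.565 m: A R^(2/3) = 0.09811 — over.
At y = 0.447 m: A R^(2/3) = 0.07814 — ≈ 0.07809.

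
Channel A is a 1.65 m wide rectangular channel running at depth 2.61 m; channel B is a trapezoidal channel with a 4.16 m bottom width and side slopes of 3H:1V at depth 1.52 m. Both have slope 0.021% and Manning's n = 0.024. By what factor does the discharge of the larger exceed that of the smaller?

4.1

Channel A: Flow area A = b·y = 1.65 × 2.61 = 4.306 m². Wetted perimeter P = b + 2y = 1.65 + 2×2.61 = 6.87 m. Hydraulic radius R = A/P = 4.306/6.87 = 0.6269 m. Q_A = (1/0.024)·4.306·0.6269^(2/3)·√0.00021 = 1.905 m³/s.
Channel B: With bottom width b = 4.16 m and side slope z = 3: A = (b + zy)y = (4.16 + 3×1.52)×1.52 = 13.25 m²; P = b + 2y√(1+z²) = 4.16 + 2×1.52×3.162 = 13.77 m. Hydraulic radius R = A/P = 13.25/13.77 = 0.9623 m. Q_B = (1/0.024)·13.25·0.9623^(2/3)·√0.00021 = 7.801 m³/s.
The larger discharge is 7.801 m³/s and the smaller is 1.905 m³/s; the ratio is 4.1.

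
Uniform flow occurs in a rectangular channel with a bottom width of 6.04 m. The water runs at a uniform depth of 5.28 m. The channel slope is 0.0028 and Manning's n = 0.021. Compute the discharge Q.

Q = 124 m³/s

Flow area A = b·y = 6.04 × 5.28 = 31.89 m². Wetted perimeter P = b + 2y = 6.04 + 2×5.28 = 16.6 m.
Hydraulic radius R = A/P = 31.89/16.6 = 1.921 m.
Manning's equation: Q = (1/n) A R^(2/3) S^(1/2) = (1/0.021) × 31.89 × 1.921^(2/3) × 0.0028^(1/2) = 124 m³/s.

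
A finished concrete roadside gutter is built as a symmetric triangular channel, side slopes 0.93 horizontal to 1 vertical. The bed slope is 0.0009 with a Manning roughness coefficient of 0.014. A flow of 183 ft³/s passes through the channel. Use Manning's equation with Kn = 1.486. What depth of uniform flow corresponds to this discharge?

Manning's equation rearranged: A R^(2/3) = nQ / (1.486·√S) = 0.014 × 183 / (1.486 × √0.0009) = 57.47.
At y = 6.93 ft: A R^(2/3) = 79.16 — over.
At y = 4.22 ft: A R^(2/3) = 21.09 — short.
At y = 6.15 ft: A R^(2/3) = 57.57 — matches.

y_n = 6.15 ft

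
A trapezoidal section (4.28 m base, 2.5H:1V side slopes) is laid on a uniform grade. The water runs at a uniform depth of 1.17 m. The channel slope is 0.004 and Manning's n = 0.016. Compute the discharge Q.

With bottom width b = 4.28 m and side slope z = 2.5: A = (b + zy)y = (4.28 + 2.5×1.17)×1.17 = 8.43 m²; P = b + 2y√(1+z²) = 4.28 + 2×1.17×2.693 = 10.58 m.
Hydraulic radius R = A/P = 8.43/10.58 = 0.7967 m.
Manning's equation: Q = (1/n) A R^(2/3) S^(1/2) = (1/0.016) × 8.43 × 0.7967^(2/3) × 0.004^(1/2) = 28.6 m³/s.

Q = 28.6 m³/s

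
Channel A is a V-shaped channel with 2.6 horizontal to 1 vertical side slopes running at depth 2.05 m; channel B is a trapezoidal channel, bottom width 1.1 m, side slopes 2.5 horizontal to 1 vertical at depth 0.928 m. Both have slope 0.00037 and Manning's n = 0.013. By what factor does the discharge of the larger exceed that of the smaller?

5.17

Channel A: For a triangular section with side slope z = 2.6: A = zy² = 2.6×2.05² = 10.93 m²; P = 2y√(1+z²) = 2×2.05×2.786 = 11.42 m. Hydraulic radius R = A/P = 10.93/11.42 = 0.9567 m. Q_A = (1/0.013)·10.93·0.9567^(2/3)·√0.00037 = 15.7 m³/s.
Channel B: With bottom width b = 1.1 m and side slope z = 2.5: A = (b + zy)y = (1.1 + 2.5×0.928)×0.928 = 3.174 m²; P = b + 2y√(1+z²) = 1.1 + 2×0.928×2.693 = 6.097 m. Hydraulic radius R = A/P = 3.174/6.097 = 0.5205 m. Q_B = (1/0.013)·3.174·0.5205^(2/3)·√0.00037 = 3.039 m³/s.
The larger discharge is 15.7 m³/s and the smaller is 3.039 m³/s; the ratio is 5.17.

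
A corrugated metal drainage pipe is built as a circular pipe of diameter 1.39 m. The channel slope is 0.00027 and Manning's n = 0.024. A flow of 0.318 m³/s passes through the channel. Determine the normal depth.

Manning's equation rearranged: A R^(2/3) = nQ / (1·√S) = 0.024 × 0.318 / (√0.00027) = 0.4645.
Try y = 0.874 m: A R^(2/3) = 0.5407 — high.
Try y = 0.792 m: A R^(2/3) = 0.4649 — ≈ 0.4645.

y_n = 0.792 m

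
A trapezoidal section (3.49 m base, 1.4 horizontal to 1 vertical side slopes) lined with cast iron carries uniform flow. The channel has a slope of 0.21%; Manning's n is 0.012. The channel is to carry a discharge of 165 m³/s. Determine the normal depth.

y_n = 3.44 m

Manning's equation rearranged: A R^(2/3) = nQ / (1·√S) = 0.012 × 165 / (√0.0021) = 43.21.
Trying y = 3.08 m: A R^(2/3) = 34.31 — too small.
Trying y = 3.97 m: A R^(2/3) = 58.8 — too large.
Trying y = 3.44 m: A R^(2/3) = 43.28 — matches.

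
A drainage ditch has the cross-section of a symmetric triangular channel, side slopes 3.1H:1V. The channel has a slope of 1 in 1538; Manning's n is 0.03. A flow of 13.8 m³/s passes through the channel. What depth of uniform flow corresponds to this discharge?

y_n = 2.24 m

Manning's equation rearranged: A R^(2/3) = nQ / (1·√S) = 0.03 × 13.8 / (√0.0006502) = 16.24.
Try y = 2.85 m: A R^(2/3) = 30.85 — over.
Try y = 2.24 m: A R^(2/3) = 16.23 — ≈ 16.24.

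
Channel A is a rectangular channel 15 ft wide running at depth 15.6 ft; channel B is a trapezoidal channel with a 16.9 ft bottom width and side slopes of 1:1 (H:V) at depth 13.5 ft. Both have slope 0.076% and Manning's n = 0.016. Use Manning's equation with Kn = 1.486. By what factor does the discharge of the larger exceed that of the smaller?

2.27

Channel A: Flow area A = b·y = 15 × 15.6 = 234 ft². Wetted perimeter P = b + 2y = 15 + 2×15.6 = 46.2 ft. Hydraulic radius R = A/P = 234/46.2 = 5.065 ft. Q_A = (1.486/0.016)·234·5.065^(2/3)·√0.00076 = 1767 ft³/s.
Channel B: With bottom width b = 16.9 ft and side slope z = 1: A = (b + zy)y = (16.9 + 1×13.5)×13.5 = 410.4 ft²; P = b + 2y√(1+z²) = 16.9 + 2×13.5×1.414 = 55.08 ft. Hydraulic radius R = A/P = 410.4/55.08 = 7.45 ft. Q_B = (1.486/0.016)·410.4·7.45^(2/3)·√0.00076 = 4008 ft³/s.
The larger discharge is 4008 ft³/s and the smaller is 1767 ft³/s; the ratio is 2.27.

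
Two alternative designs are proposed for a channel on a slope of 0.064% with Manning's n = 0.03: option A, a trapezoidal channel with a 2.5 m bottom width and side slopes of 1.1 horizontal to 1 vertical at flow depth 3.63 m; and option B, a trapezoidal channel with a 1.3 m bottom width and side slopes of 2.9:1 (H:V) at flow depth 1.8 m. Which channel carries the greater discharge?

Channel A: With bottom width b = 2.5 m and side slope z = 1.1: A = (b + zy)y = (2.5 + 1.1×3.63)×3.63 = 23.57 m²; P = b + 2y√(1+z²) = 2.5 + 2×3.63×1.487 = 13.29 m. Hydraulic radius R = A/P = 23.57/13.29 = 1.773 m. Q_A = (1/0.03)·23.57·1.773^(2/3)·√0.00064 = 29.12 m³/s.
Channel B: With bottom width b = 1.3 m and side slope z = 2.9: A = (b + zy)y = (1.3 + 2.9×1.8)×1.8 = 11.74 m²; P = b + 2y√(1+z²) = 1.3 + 2×1.8×3.068 = 12.34 m. Hydraulic radius R = A/P = 11.74/12.34 = 0.9508 m. Q_B = (1/0.03)·11.74·0.9508^(2/3)·√0.00064 = 9.569 m³/s.
Q_A = 29.12 m³/s vs Q_B = 9.569 m³/s, so channel A carries more.

channel A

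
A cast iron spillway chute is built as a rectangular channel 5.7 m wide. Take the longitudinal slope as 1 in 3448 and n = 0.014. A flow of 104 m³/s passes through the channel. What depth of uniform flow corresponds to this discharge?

Manning's equation rearranged: A R^(2/3) = nQ / (1·√S) = 0.014 × 104 / (√0.00029) = 85.5.
Try y = 7.42 m: A R^(2/3) = 68.45 — low.
Try y = 10.2 m: A R^(2/3) = 99.17 — high.
Try y = 8.97 m: A R^(2/3) = 85.51 — close enough.

y_n = 8.97 m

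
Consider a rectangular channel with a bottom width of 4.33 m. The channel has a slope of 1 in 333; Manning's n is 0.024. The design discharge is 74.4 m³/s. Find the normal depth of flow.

Manning's equation rearranged: A R^(2/3) = nQ / (1·√S) = 0.024 × 74.4 / (√0.003003) = 32.58.
Trying y = 6.75 m: A R^(2/3) = 40.63 — over.
Trying y = 4.52 m: A R^(2/3) = 25.23 — short.
Trying y = 5.59 m: A R^(2/3) = 32.57 — close enough.

y_n = 5.59 m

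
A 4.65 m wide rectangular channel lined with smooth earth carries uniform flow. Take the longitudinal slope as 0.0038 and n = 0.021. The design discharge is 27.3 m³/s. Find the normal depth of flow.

y_n = 1.93 m

Manning's equation rearranged: A R^(2/3) = nQ / (1·√S) = 0.021 × 27.3 / (√0.0038) = 9.3.
At y = 2.38 m: A R^(2/3) = 12.33 — high.
At y = 1.31 m: A R^(2/3) = 5.414 — low.
At y = 1.93 m: A R^(2/3) = 9.298 — matches.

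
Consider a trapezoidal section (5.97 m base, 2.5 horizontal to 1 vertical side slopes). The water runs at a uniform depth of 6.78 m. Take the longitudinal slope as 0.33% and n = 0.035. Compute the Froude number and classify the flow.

With bottom width b = 5.97 m and side slope z = 2.5: A = (b + zy)y = (5.97 + 2.5×6.78)×6.78 = 155.4 m²; P = b + 2y√(1+z²) = 5.97 + 2×6.78×2.693 = 42.48 m.
Hydraulic radius R = A/P = 155.4/42.48 = 3.658 m.
V = (1/n) R^(2/3) √S = (1/0.035) × 3.658^(2/3) × √0.0033 = 3.897 m/s. Hydraulic depth D_h = A/T = 155.4/39.87 = 3.898 m.
Froude number Fr = V/√(g·D_h) = 3.897/√(9.81×3.898) = 0.63, which is less than 1, so the flow is subcritical.

subcritical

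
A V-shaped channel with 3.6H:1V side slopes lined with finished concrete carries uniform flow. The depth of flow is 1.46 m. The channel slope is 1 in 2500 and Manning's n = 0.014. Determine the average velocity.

V = 1.13 m/s

For a triangular section with side slope z = 3.6: A = zy² = 3.6×1.46² = 7.674 m²; P = 2y√(1+z²) = 2×1.46×3.736 = 10.91 m.
Hydraulic radius R = A/P = 7.674/10.91 = 0.7034 m.
From Manning's equation, V = (1/n) R^(2/3) S^(1/2) = (1/0.014) × 0.7034^(2/3) × 0.0004^(1/2) = 1.13 m/s.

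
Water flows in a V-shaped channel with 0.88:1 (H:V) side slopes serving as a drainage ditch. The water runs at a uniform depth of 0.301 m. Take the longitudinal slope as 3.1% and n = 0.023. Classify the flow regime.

For a triangular section with side slope z = 0.88: A = zy² = 0.88×0.301² = 0.07973 m²; P = 2y√(1+z²) = 2×0.301×1.332 = 0.8019 m.
Hydraulic radius R = A/P = 0.07973/0.8019 = 0.09942 m.
V = (1/n) R^(2/3) √S = (1/0.023) × 0.09942^(2/3) × √0.031 = 1.643 m/s. Hydraulic depth D_h = A/T = 0.07973/0.5298 = 0.1505 m.
Froude number Fr = V/√(g·D_h) = 1.643/√(9.81×0.1505) = 1.35, which is greater than 1, so the flow is supercritical.

supercritical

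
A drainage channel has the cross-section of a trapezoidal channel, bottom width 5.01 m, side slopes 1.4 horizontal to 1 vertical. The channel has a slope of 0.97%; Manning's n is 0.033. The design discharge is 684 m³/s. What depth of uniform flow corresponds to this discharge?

Manning's equation rearranged: A R^(2/3) = nQ / (1·√S) = 0.033 × 684 / (√0.0097) = 229.2.
Trying y = 5.1 m: A R^(2/3) = 121.5 — short.
Trying y = 6.83 m: A R^(2/3) = 229 — close enough.

y_n = 6.83 m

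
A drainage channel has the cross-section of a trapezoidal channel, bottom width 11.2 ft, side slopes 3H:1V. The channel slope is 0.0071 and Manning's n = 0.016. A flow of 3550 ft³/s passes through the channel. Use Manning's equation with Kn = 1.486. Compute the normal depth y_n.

y_n = 6.29 ft

Manning's equation rearranged: A R^(2/3) = nQ / (1.486·√S) = 0.016 × 3550 / (1.486 × √0.0071) = 453.6.
Trying y = 7.84 ft: A R^(2/3) = 739.5 — too large.
Trying y = 6.29 ft: A R^(2/3) = 453.3 — matches.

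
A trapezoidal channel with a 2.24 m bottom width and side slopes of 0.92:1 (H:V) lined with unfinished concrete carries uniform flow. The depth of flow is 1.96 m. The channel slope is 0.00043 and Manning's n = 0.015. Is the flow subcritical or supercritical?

With bottom width b = 2.24 m and side slope z = 0.92: A = (b + zy)y = (2.24 + 0.92×1.96)×1.96 = 7.925 m²; P = b + 2y√(1+z²) = 2.24 + 2×1.96×1.359 = 7.567 m.
Hydraulic radius R = A/P = 7.925/7.567 = 1.047 m.
V = (1/n) R^(2/3) √S = (1/0.015) × 1.047^(2/3) × √0.00043 = 1.426 m/s. Hydraulic depth D_h = A/T = 7.925/5.846 = 1.355 m.
Froude number Fr = V/√(g·D_h) = 1.426/√(9.81×1.355) = 0.391, which is less than 1, so the flow is subcritical.

subcritical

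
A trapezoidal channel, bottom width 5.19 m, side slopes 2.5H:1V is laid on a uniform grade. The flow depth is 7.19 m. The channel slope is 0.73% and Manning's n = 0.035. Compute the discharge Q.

With bottom width b = 5.19 m and side slope z = 2.5: A = (b + zy)y = (5.19 + 2.5×7.19)×7.19 = 166.6 m²; P = b + 2y√(1+z²) = 5.19 + 2×7.19×2.693 = 43.91 m.
Hydraulic radius R = A/P = 166.6/43.91 = 3.793 m.
Manning's equation: Q = (1/n) A R^(2/3) S^(1/2) = (1/0.035) × 166.6 × 3.793^(2/3) × 0.0073^(1/2) = 989 m³/s.

Q = 989 m³/s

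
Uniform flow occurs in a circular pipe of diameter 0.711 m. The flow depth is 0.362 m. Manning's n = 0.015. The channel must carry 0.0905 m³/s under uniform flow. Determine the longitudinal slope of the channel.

For a circular section of diameter D = 0.711 m at depth y = 0.362 m, the central angle is θ = 2 arccos(1 − 2y/D) = 3.178 rad. Then A = (D²/8)(θ − sin θ) = 0.2031 m² and P = Dθ/2 = 1.13 m.
Hydraulic radius R = A/P = 0.2031/1.13 = 0.1798 m.
From Manning's equation, S = [nQ / (1 A R^(2/3))]² = [0.015 × 0.0905 / (1 × 0.2031 × 0.1798^(2/3))]² = 0.00044.

S = 0.00044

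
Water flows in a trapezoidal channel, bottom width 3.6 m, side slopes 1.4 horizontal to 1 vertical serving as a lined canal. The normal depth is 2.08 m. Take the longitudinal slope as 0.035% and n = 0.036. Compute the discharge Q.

With bottom width b = 3.6 m and side slope z = 1.4: A = (b + zy)y = (3.6 + 1.4×2.08)×2.08 = 13.54 m²; P = b + 2y√(1+z²) = 3.6 + 2×2.08×1.72 = 10.76 m.
Hydraulic radius R = A/P = 13.54/10.76 = 1.259 m.
Manning's equation: Q = (1/n) A R^(2/3) S^(1/2) = (1/0.036) × 13.54 × 1.259^(2/3) × 0.00035^(1/2) = 8.21 m³/s.

Q = 8.21 m³/s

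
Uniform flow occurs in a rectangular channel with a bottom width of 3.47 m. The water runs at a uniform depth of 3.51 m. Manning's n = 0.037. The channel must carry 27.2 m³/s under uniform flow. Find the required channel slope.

Flow area A = b·y = 3.47 × 3.51 = 12.18 m². Wetted perimeter P = b + 2y = 3.47 + 2×3.51 = 10.49 m.
Hydraulic radius R = A/P = 12.18/10.49 = 1.161 m.
From Manning's equation, S = [nQ / (1 A R^(2/3))]² = [0.037 × 27.2 / (1 × 12.18 × 1.161^(2/3))]² = 0.00559.

S = 0.00559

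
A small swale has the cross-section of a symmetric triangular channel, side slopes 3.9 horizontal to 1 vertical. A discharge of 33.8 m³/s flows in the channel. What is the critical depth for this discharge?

At critical depth, Q² T / (g A³) = 1, i.e. A³/T = Q²/g = 33.8²/9.81 = 116.5.
Try y = 1.92 m: A³/T = 198.4 — over.
Try y = 1.23 m: A³/T = 21.41 — short.
Try y = 1.73 m: A³/T = 117.9 — ≈ 116.5.

y_c = 1.73 m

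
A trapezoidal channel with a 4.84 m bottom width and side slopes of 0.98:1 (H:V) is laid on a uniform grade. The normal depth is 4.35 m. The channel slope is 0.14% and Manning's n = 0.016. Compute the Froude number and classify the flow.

With bottom width b = 4.84 m and side slope z = 0.98: A = (b + zy)y = (4.84 + 0.98×4.35)×4.35 = 39.6 m²; P = b + 2y√(1+z²) = 4.84 + 2×4.35×1.4 = 17.02 m.
Hydraulic radius R = A/P = 39.6/17.02 = 2.326 m.
V = (1/n) R^(2/3) √S = (1/0.016) × 2.326^(2/3) × √0.0014 = 4.106 m/s. Hydraulic depth D_h = A/T = 39.6/13.37 = 2.963 m.
Froude number Fr = V/√(g·D_h) = 4.106/√(9.81×2.963) = 0.762, which is less than 1, so the flow is subcritical.

subcritical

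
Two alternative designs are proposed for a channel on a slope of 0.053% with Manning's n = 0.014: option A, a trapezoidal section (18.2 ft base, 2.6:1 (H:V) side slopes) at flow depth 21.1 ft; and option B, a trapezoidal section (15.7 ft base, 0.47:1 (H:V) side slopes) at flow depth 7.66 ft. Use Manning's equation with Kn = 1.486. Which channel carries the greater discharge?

Channel A: With bottom width b = 18.2 ft and side slope z = 2.6: A = (b + zy)y = (18.2 + 2.6×21.1)×21.1 = 1542 ft²; P = b + 2y√(1+z²) = 18.2 + 2×21.1×2.786 = 135.8 ft. Hydraulic radius R = A/P = 1542/135.8 = 11.36 ft. Q_A = (1.486/0.014)·1542·11.36^(2/3)·√0.00053 = 19030 ft³/s.
Channel B: With bottom width b = 15.7 ft and side slope z = 0.47: A = (b + zy)y = (15.7 + 0.47×7.66)×7.66 = 147.8 ft²; P = b + 2y√(1+z²) = 15.7 + 2×7.66×1.105 = 32.63 ft. Hydraulic radius R = A/P = 147.8/32.63 = 4.531 ft. Q_B = (1.486/0.014)·147.8·4.531^(2/3)·√0.00053 = 989.2 ft³/s.
Q_A = 19030 ft³/s vs Q_B = 989.2 ft³/s, so channel A carries more.

channel A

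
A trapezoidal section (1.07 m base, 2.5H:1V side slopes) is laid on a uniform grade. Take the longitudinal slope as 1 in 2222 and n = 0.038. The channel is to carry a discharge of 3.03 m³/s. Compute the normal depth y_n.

Manning's equation rearranged: A R^(2/3) = nQ / (1·√S) = 0.038 × 3.03 / (√0.00045) = 5.427.
Trying y = 1.65 m: A R^(2/3) = 7.758 — high.
Trying y = 1.21 m: A R^(2/3) = 3.73 — low.
Trying y = 1.42 m: A R^(2/3) = 5.428 — close enough.

y_n = 1.42 m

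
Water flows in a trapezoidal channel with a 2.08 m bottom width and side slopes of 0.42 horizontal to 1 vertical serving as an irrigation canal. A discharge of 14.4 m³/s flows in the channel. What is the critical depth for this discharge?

y_c = 1.52 m

At critical depth, Q² T / (g A³) = 1, i.e. A³/T = Q²/g = 14.4²/9.81 = 21.14.
Try y = 1.27 m: A³/T = 11.62 — short.
Try y = 1.9 m: A³/T = 44.48 — over.
Try y = 1.52 m: A³/T = 21.02 — ≈ 21.14.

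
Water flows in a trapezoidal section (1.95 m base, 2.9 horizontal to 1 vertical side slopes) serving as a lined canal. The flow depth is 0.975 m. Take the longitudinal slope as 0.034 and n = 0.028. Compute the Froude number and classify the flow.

supercritical

With bottom width b = 1.95 m and side slope z = 2.9: A = (b + zy)y = (1.95 + 2.9×0.975)×0.975 = 4.658 m²; P = b + 2y√(1+z²) = 1.95 + 2×0.975×3.068 = 7.932 m.
Hydraulic radius R = A/P = 4.658/7.932 = 0.5873 m.
V = (1/n) R^(2/3) √S = (1/0.028) × 0.5873^(2/3) × √0.034 = 4.618 m/s. Hydraulic depth D_h = A/T = 4.658/7.605 = 0.6125 m.
Froude number Fr = V/√(g·D_h) = 4.618/√(9.81×0.6125) = 1.88, which is greater than 1, so the flow is supercritical.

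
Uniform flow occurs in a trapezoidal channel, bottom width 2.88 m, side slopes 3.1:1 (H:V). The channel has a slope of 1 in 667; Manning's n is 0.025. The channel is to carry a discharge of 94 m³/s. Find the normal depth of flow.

Manning's equation rearranged: A R^(2/3) = nQ / (1·√S) = 0.025 × 94 / (√0.001499) = 60.69.
At y = 4.01 m: A R^(2/3) = 101.2 — over.
At y = 3.24 m: A R^(2/3) = 60.71 — ≈ 60.69.

y_n = 3.24 m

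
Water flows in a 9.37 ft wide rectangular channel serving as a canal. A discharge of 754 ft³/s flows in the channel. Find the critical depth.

For a rectangular channel, critical depth y_c = (q²/g)^(1/3) where q = Q/b = 754/9.37 = 80.47 ft²/s.
So y_c = (80.47²/32.2)^(1/3) = 5.86 ft.

y_c = 5.86 ft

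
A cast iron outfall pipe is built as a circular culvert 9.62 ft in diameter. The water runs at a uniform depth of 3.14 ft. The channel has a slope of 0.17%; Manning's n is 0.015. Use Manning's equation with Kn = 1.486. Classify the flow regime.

subcritical

For a circular section of diameter D = 9.62 ft at depth y = 3.14 ft, the central angle is θ = 2 arccos(1 − 2y/D) = 2.432 rad. Then A = (D²/8)(θ − sin θ) = 20.61 ft² and P = Dθ/2 = 11.7 ft.
Hydraulic radius R = A/P = 20.61/11.7 = 1.761 ft.
V = (1.486/n) R^(2/3) √S = (1.486/0.015) × 1.761^(2/3) × √0.0017 = 5.957 ft/s. Hydraulic depth D_h = A/T = 20.61/9.022 = 2.284 ft.
Froude number Fr = V/√(g·D_h) = 5.957/√(32.2×2.284) = 0.695, which is less than 1, so the flow is subcritical.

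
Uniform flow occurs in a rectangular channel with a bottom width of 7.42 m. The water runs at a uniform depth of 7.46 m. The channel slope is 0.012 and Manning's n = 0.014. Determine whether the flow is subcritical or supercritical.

supercritical

Flow area A = b·y = 7.42 × 7.46 = 55.35 m². Wetted perimeter P = b + 2y = 7.42 + 2×7.46 = 22.34 m.
Hydraulic radius R = A/P = 55.35/22.34 = 2.478 m.
V = (1/n) R^(2/3) √S = (1/0.014) × 2.478^(2/3) × √0.012 = 14.33 m/s. Hydraulic depth D_h = A/T = 55.35/7.42 = 7.46 m.
Froude number Fr = V/√(g·D_h) = 14.33/√(9.81×7.46) = 1.67, which is greater than 1, so the flow is supercritical.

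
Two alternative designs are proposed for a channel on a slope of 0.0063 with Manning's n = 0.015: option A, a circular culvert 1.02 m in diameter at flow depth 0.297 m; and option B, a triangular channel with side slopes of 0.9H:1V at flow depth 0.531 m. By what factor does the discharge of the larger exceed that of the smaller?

1.32

Channel A: For a circular section of diameter D = 1.02 m at depth y = 0.297 m, the central angle is θ = 2 arccos(1 − 2y/D) = 2.28 rad. Then A = (D²/8)(θ − sin θ) = 0.1978 m² and P = Dθ/2 = 1.163 m. Hydraulic radius R = A/P = 0.1978/1.163 = 0.1701 m. Q_A = (1/0.015)·0.1978·0.1701^(2/3)·√0.0063 = 0.3213 m³/s.
Channel B: For a triangular section with side slope z = 0.9: A = zy² = 0.9×0.531² = 0.2538 m²; P = 2y√(1+z²) = 2×0.531×1.345 = 1.429 m. Hydraulic radius R = A/P = 0.2538/1.429 = 0.1776 m. Q_B = (1/0.015)·0.2538·0.1776^(2/3)·√0.0063 = 0.4243 m³/s.
The larger discharge is 0.4243 m³/s and the smaller is 0.3213 m³/s; the ratio is 1.32.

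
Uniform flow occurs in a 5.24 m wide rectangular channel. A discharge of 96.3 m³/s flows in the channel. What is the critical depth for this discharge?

y_c = 3.25 m

For a rectangular channel, critical depth y_c = (q²/g)^(1/3) where q = Q/b = 96.3/5.24 = 18.38 m²/s.
So y_c = (18.38²/9.81)^(1/3) = 3.25 m.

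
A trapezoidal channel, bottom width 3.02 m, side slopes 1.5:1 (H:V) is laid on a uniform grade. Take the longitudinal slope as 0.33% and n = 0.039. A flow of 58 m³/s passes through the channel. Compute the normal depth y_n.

Manning's equation rearranged: A R^(2/3) = nQ / (1·√S) = 0.039 × 58 / (√0.0033) = 39.38.
At y = 2.94 m: A R^(2/3) = 29.93 — low.
At y = 3.34 m: A R^(2/3) = 39.4 — ≈ 39.38.

y_n = 3.34 m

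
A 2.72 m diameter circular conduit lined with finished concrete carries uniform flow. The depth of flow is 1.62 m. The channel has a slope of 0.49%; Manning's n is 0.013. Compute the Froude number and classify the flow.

For a circular section of diameter D = 2.72 m at depth y = 1.62 m, the central angle is θ = 2 arccos(1 − 2y/D) = 3.526 rad. Then A = (D²/8)(θ − sin θ) = 3.608 m² and P = Dθ/2 = 4.796 m.
Hydraulic radius R = A/P = 3.608/4.796 = 0.7524 m.
V = (1/n) R^(2/3) √S = (1/0.013) × 0.7524^(2/3) × √0.0049 = 4.454 m/s. Hydraulic depth D_h = A/T = 3.608/2.67 = 1.351 m.
Froude number Fr = V/√(g·D_h) = 4.454/√(9.81×1.351) = 1.22, which is greater than 1, so the flow is supercritical.

supercritical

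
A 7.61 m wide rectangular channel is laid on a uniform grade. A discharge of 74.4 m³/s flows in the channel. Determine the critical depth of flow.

For a rectangular channel, critical depth y_c = (q²/g)^(1/3) where q = Q/b = 74.4/7.61 = 9.777 m²/s.
So y_c = (9.777²/9.81)^(1/3) = 2.14 m.

y_c = 2.14 m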